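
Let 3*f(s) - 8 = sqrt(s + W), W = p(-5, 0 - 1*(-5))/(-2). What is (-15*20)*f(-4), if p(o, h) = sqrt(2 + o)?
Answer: -800 - 50*sqrt(-16 - 2*I*sqrt(3)) ≈ -821.53 + 201.16*I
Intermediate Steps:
W = -I*sqrt(3)/2 (W = sqrt(2 - 5)/(-2) = sqrt(-3)*(-1/2) = (I*sqrt(3))*(-1/2) = -I*sqrt(3)/2 ≈ -0.86602*I)
f(s) = 8/3 + sqrt(s - I*sqrt(3)/2)/3
(-15*20)*f(-4) = (-15*20)*(8/3 + sqrt(4*(-4) - 2*I*sqrt(3))/6) = -300*(8/3 + sqrt(-16 - 2*I*sqrt(3))/6) = -800 - 50*sqrt(-16 - 2*I*sqrt(3))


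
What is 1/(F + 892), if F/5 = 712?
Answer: 1/4452 ≈ 0.00022462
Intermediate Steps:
F = 3560 (F = 5*712 = 3560)
1/(F + 892) = 1/(3560 + 892) = 1/4452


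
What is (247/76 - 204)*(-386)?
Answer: 154979/2 ≈ 77490.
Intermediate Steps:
(247/76 - 204)*(-386) = (247*(1/76) - 204)*(-386) = (13/4 - 204)*(-386) = -803/4*(-386) = 154979/2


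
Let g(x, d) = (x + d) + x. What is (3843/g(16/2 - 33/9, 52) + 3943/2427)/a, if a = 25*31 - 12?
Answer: 4099787/48146826 ≈ 0.085152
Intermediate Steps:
g(x, d) = d + 2*x (g(x, d) = (d + x) + x = d + 2*x)
a = 763 (a = 775 - 12 = 763)
(3843/g(16/2 - 33/9, 52) + 3943/2427)/a = (3843/(52 + 2*(16/2 - 33/9)) + 3943/2427)/763 = (3843/(52 + 2*(16*(½) - 33*⅑)) + 3943*(1/2427))*(1/763) = (3843/(52 + 2*(8 - 11/3)) + 3943/2427)*(1/763) = (3843/(52 + 2*(13/3)) + 3943/2427)*(1/763) = (3843/(52 + 26/3) + 3943/2427)*(1/763) = (3843/(182/3) + 3943/2427)*(1/763) = (3843*(3/182) + 3943/2427)*(1/763) = (1647/26 + 3943/2427)*(1/763) = (4099787/63102)*(1/763) = 4099787/48146826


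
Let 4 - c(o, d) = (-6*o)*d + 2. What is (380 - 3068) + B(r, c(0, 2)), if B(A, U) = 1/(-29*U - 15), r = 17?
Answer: -196225/73 ≈ -2688.0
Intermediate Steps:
c(o, d) = 2 + 6*d*o (c(o, d) = 4 - ((-6*o)*d + 2) = 4 - (-6*d*o + 2) = 4 - (2 - 6*d*o) = 4 + (-2 + 6*d*o) = 2 + 6*d*o)
B(A, U) = 1/(-15 - 29*U)
(380 - 3068) + B(r, c(0, 2)) = (380 - 3068) - 1/(15 + 29*(2 + 6*2*0)) = -2688 - 1/(15 + 29*(2 + 0)) = -2688 - 1/(15 + 29*2) = -2688 - 1/(15 + 58) = -2688 - 1/73 = -196225/73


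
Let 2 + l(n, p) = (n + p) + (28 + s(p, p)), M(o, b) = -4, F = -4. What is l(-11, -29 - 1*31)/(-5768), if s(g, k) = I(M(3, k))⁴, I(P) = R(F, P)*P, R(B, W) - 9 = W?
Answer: -159955/5768 ≈ -27.731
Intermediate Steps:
R(B, W) = 9 + W
I(P) = P*(9 + P) (I(P) = (9 + P)*P = P*(9 + P))
s(g, k) = 160000 (s(g, k) = (-4*(9 - 4))⁴ = (-4*5)⁴ = (-20)⁴ = 160000)
l(n, p) = 160026 + n + p (l(n, p) = -2 + ((n + p) + (28 + 160000)) = -2 + ((n + p) + 160028) = -2 + (160028 + n + p) = 160026 + n + p)
l(-11, -29 - 1*31)/(-5768) = (160026 - 11 + (-29 - 1*31))/(-5768) = (160026 - 11 + (-29 - 31))*(-1/5768) = (160026 - 11 - 60)*(-1/5768) = 159955*(-1/5768) = -159955/5768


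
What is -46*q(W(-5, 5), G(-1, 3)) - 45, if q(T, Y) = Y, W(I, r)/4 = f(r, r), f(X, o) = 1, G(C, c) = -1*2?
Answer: 47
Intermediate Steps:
G(C, c) = -2
W(I, r) = 4 (W(I, r) = 4*1 = 4)
-46*q(W(-5, 5), G(-1, 3)) - 45 = -46*(-2) - 45 = 92 - 45 = 47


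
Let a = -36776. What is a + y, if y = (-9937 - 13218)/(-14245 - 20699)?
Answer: -1285077389/34944 ≈ -36775.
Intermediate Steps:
y = 23155/34944 (y = -23155/(-34944) = -23155*(-1/34944) = 23155/34944 ≈ 0.66263)
a + y = -36776 + 23155/34944 = -1285077389/34944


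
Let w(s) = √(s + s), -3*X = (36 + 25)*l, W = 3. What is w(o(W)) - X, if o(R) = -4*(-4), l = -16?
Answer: -976/3 + 4*√2 ≈ -319.68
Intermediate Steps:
o(R) = 16
X = 976/3 (X = -(36 + 25)*(-16)/3 = -61*(-16)/3 = -⅓*(-976) = 976/3 ≈ 325.33)
w(s) = √2*√s (w(s) = √(2*s) = √2*√s)
w(o(W)) - X = √2*√16 - 1*976/3 = √2*4 - 976/3 = 4*√2 - 976/3 = -976/3 + 4*√2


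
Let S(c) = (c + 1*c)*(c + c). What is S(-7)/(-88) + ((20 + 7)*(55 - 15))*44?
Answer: 1045391/22 ≈ 47518.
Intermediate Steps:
S(c) = 4*c**2 (S(c) = (c + c)*(2*c) = (2*c)*(2*c) = 4*c**2)
S(-7)/(-88) + ((20 + 7)*(55 - 15))*44 = (4*(-7)**2)/(-88) + ((20 + 7)*(55 - 15))*44 = (4*49)*(-1/88) + (27*40)*44 = 196*(-1/88) + 1080*44 = -49/22 + 47520 = 1045391/22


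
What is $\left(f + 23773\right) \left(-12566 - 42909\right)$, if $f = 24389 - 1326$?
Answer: $-2598227100$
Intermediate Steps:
$f = 23063$
$\left(f + 23773\right) \left(-12566 - 42909\right) = \left(23063 + 23773\right) \left(-12566 - 42909\right) = 46836 \left(-55475\right) = -2598227100$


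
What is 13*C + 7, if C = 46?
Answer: 605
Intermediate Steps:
13*C + 7 = 13*46 + 7 = 598 + 7 = 605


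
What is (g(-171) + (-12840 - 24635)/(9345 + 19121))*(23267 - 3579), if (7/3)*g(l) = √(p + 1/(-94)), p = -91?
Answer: -368903900/14233 + 29532*I*√804170/329 ≈ -25919.0 + 80495.0*I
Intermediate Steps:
g(l) = 3*I*√804170/658 (g(l) = 3*√(-91 + 1/(-94))/7 = 3*√(-91 - 1/94)/7 = 3*√(-8555/94)/7 = 3*(I*√804170/94)/7 = 3*I*√804170/658)
(g(-171) + (-12840 - 24635)/(9345 + 19121))*(23267 - 3579) = (3*I*√804170/658 + (-12840 - 24635)/(9345 + 19121))*(23267 - 3579) = (3*I*√804170/658 - 37475/28466)*19688 = (-37475/28466 + 3*I*√804170/658)*19688 = -368903900/14233 + 29532*I*√804170/329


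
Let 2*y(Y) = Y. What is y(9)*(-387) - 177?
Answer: -3837/2 ≈ -1918.5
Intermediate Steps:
y(Y) = Y/2
y(9)*(-387) - 177 = ((½)*9)*(-387) - 177 = (9/2)*(-387) - 177 = -3483/2 - 177 = -3837/2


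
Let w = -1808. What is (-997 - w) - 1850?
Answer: -1039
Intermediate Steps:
(-997 - w) - 1850 = (-997 - 1*(-1808)) - 1850 = (-997 + 1808) - 1850 = 811 - 1850 = -1039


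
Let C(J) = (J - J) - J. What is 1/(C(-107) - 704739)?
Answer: -1/704632 ≈ -1.4192e-6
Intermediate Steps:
C(J) = -J (C(J) = 0 - J = -J)
1/(C(-107) - 704739) = 1/(-1*(-107) - 704739) = 1/(107 - 704739) = 1/(-704632) = -1/704632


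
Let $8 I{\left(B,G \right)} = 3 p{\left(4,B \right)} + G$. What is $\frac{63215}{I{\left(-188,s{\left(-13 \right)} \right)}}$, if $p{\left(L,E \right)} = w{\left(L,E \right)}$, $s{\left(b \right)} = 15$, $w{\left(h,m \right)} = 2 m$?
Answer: $- \frac{505720}{1113} \approx -454.38$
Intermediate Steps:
$p{\left(L,E \right)} = 2 E$
$I{\left(B,G \right)} = \frac{G}{8} + \frac{3 B}{4}$ ($I{\left(B,G \right)} = \frac{3 \cdot 2 B + G}{8} = \frac{6 B + G}{8} = \frac{G + 6 B}{8} = \frac{G}{8} + \frac{3 B}{4}$)
$\frac{63215}{I{\left(-188,s{\left(-13 \right)} \right)}} = \frac{63215}{\frac{1}{8} \cdot 15 + \frac{3}{4} \left(-188\right)} = \frac{63215}{\frac{15}{8} - 141} = \frac{63215}{- \frac{1113}{8}} = 63215 \left(- \frac{8}{1113}\right) = - \frac{505720}{1113}$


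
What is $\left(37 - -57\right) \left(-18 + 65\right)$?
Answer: $4418$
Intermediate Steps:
$\left(37 - -57\right) \left(-18 + 65\right) = \left(37 + 57\right) 47 = 94 \cdot 47 = 4418$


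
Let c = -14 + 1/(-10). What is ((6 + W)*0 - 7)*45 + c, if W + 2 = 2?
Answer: -3291/10 ≈ -329.10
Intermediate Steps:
W = 0 (W = -2 + 2 = 0)
c = -141/10 (c = -14 - ⅒ = -141/10 ≈ -14.100)
((6 + W)*0 - 7)*45 + c = ((6 + 0)*0 - 7)*45 - 141/10 = (6*0 - 7)*45 - 141/10 = (0 - 7)*45 - 141/10 = -7*45 - 141/10 = -315 - 141/10 = -3291/10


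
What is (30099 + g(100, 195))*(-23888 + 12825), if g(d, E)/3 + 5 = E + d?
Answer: -342610047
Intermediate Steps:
g(d, E) = -15 + 3*E + 3*d (g(d, E) = -15 + 3*(E + d) = -15 + (3*E + 3*d) = -15 + 3*E + 3*d)
(30099 + g(100, 195))*(-23888 + 12825) = (30099 + (-15 + 3*195 + 3*100))*(-23888 + 12825) = (30099 + (-15 + 585 + 300))*(-11063) = (30099 + 870)*(-11063) = 30969*(-11063) = -342610047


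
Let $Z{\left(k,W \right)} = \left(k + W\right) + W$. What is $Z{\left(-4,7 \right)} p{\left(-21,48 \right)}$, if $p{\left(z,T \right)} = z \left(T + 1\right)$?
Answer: $-10290$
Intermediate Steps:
$Z{\left(k,W \right)} = k + 2 W$ ($Z{\left(k,W \right)} = \left(W + k\right) + W = k + 2 W$)
$p{\left(z,T \right)} = z \left(1 + T\right)$
$Z{\left(-4,7 \right)} p{\left(-21,48 \right)} = \left(-4 + 2 \cdot 7\right) \left(- 21 \left(1 + 48\right)\right) = \left(-4 + 14\right) \left(\left(-21\right) 49\right) = 10 \left(-1029\right) = -10290$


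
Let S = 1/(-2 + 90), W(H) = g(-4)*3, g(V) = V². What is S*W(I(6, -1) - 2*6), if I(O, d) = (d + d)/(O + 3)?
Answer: 6/11 ≈ 0.54545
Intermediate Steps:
I(O, d) = 2*d/(3 + O) (I(O, d) = (2*d)/(3 + O) = 2*d/(3 + O))
W(H) = 48 (W(H) = (-4)²*3 = 16*3 = 48)
S = 1/88 ≈ 0.011364
S*W(I(6, -1) - 2*6) = (1/88)*48 = 6/11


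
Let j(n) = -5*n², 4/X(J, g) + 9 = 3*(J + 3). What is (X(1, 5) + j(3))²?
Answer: 17161/9 ≈ 1906.8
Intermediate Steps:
X(J, g) = 4/(3*J) (X(J, g) = 4/(-9 + 3*(J + 3)) = 4/(-9 + 3*(3 + J)) = 4/(-9 + (9 + 3*J)) = 4/((3*J)) = 4*(1/(3*J)) = 4/(3*J))
(X(1, 5) + j(3))² = ((4/3)/1 - 5*3²)² = ((4/3)*1 - 5*9)² = (4/3 - 45)² = (-131/3)² = 17161/9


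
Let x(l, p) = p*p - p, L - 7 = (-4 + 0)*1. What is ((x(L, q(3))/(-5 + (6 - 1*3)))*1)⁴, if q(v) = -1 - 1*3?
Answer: 10000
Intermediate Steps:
q(v) = -4 (q(v) = -1 - 3 = -4)
L = 3 (L = 7 + (-4 + 0)*1 = 7 - 4*1 = 7 - 4 = 3)
x(l, p) = p² - p
((x(L, q(3))/(-5 + (6 - 1*3)))*1)⁴ = (((-4*(-1 - 4))/(-5 + (6 - 1*3)))*1)⁴ = (((-4*(-5))/(-5 + (6 - 3)))*1)⁴ = ((20/(-5 + 3))*1)⁴ = ((20/(-2))*1)⁴ = ((20*(-½))*1)⁴ = (-10*1)⁴ = (-10)⁴ = 10000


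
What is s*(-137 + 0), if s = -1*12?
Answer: 1644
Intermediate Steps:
s = -12
s*(-137 + 0) = -12*(-137 + 0) = -12*(-137) = 1644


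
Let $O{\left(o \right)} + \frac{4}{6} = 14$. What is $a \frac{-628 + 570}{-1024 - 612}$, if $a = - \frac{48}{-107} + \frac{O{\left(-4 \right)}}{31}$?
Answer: $\frac{126788}{4069959} \approx 0.031152$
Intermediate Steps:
$O{\left(o \right)} = \frac{40}{3}$ ($O{\left(o \right)} = - \frac{2}{3} + 14 = \frac{40}{3}$)
$a = \frac{8744}{9951}$ ($a = - \frac{48}{-107} + \frac{40}{3 \cdot 31} = \left(-48\right) \left(- \frac{1}{107}\right) + \frac{40}{3} \cdot \frac{1}{31} = \frac{48}{107} + \frac{40}{93} = \frac{8744}{9951} \approx 0.87871$)
$a \frac{-628 + 570}{-1024 - 612} = \frac{8744 \frac{-628 + 570}{-1024 - 612}}{9951} = \frac{8744 \left(- \frac{58}{-1636}\right)}{9951} = \frac{8744 \left(\left(-58\right) \left(- \frac{1}{1636}\right)\right)}{9951} = \frac{8744}{9951} \cdot \frac{29}{818} = \frac{126788}{4069959}$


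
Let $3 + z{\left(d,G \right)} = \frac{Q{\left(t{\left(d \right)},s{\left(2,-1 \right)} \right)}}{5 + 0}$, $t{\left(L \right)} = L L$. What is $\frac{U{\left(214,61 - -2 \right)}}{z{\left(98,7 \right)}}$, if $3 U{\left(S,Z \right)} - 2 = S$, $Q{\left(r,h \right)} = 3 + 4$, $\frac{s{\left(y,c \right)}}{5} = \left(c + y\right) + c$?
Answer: $-45$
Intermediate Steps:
$s{\left(y,c \right)} = 5 y + 10 c$ ($s{\left(y,c \right)} = 5 \left(\left(c + y\right) + c\right) = 5 \left(y + 2 c\right) = 5 y + 10 c$)
$t{\left(L \right)} = L^{2}$
$Q{\left(r,h \right)} = 7$
$U{\left(S,Z \right)} = \frac{2}{3} + \frac{S}{3}$
$z{\left(d,G \right)} = - \frac{8}{5}$ ($z{\left(d,G \right)} = -3 + \frac{1}{5 + 0} \cdot 7 = -3 + \frac{1}{5} \cdot 7 = -3 + \frac{7}{5} = - \frac{8}{5}$)
$\frac{U{\left(214,61 - -2 \right)}}{z{\left(98,7 \right)}} = \frac{\frac{2}{3} + \frac{1}{3} \cdot 214}{- \frac{8}{5}} = \left(\frac{2}{3} + \frac{214}{3}\right) \left(- \frac{5}{8}\right) = 72 \left(- \frac{5}{8}\right) = -45$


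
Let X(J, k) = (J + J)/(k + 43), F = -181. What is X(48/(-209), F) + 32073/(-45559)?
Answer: -153445967/219002113 ≈ -0.70066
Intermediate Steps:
X(J, k) = 2*J/(43 + k) (X(J, k) = (2*J)/(43 + k) = 2*J/(43 + k))
X(48/(-209), F) + 32073/(-45559) = 2*(48/(-209))/(43 - 181) + 32073/(-45559) = 2*(48*(-1/209))/(-138) + 32073*(-1/45559) = 2*(-48/209)*(-1/138) - 32073/45559 = 16/4807 - 32073/45559 = -153445967/219002113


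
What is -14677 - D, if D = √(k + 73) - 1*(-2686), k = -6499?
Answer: -17363 - 3*I*√714 ≈ -17363.0 - 80.162*I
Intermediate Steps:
D = 2686 + 3*I*√714 (D = √(-6499 + 73) - 1*(-2686) = √(-6426) + 2686 = 3*I*√714 + 2686 = 2686 + 3*I*√714 ≈ 2686.0 + 80.162*I)
-14677 - D = -14677 - (2686 + 3*I*√714) = -14677 + (-2686 - 3*I*√714) = -17363 - 3*I*√714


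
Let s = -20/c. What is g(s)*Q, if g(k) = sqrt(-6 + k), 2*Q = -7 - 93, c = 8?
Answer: -25*I*sqrt(34) ≈ -145.77*I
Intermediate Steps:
Q = -50 (Q = (-7 - 93)/2 = (1/2)*(-100) = -50)
s = -5/2 (s = -20/8 = -20*1/8 = -5/2 ≈ -2.5000)
g(s)*Q = sqrt(-6 - 5/2)*(-50) = sqrt(-17/2)*(-50) = (I*sqrt(34)/2)*(-50) = -25*I*sqrt(34)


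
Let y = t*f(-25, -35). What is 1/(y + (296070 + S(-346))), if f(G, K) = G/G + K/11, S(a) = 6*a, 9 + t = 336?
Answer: 11/3226086 ≈ 3.4097e-6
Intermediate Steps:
t = 327 (t = -9 + 336 = 327)
f(G, K) = 1 + K/11 (f(G, K) = 1 + K*(1/11) = 1 + K/11)
y = -7848/11 (y = 327*(1 + (1/11)*(-35)) = 327*(1 - 35/11) = 327*(-24/11) = -7848/11 ≈ -713.45)
1/(y + (296070 + S(-346))) = 1/(-7848/11 + (296070 + 6*(-346))) = 1/(-7848/11 + (296070 - 2076)) = 1/(-7848/11 + 293994) = 1/(3226086/11) = 11/3226086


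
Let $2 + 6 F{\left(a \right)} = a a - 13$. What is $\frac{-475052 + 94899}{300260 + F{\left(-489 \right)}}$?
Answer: $- \frac{380153}{340111} \approx -1.1177$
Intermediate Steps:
$F{\left(a \right)} = - \frac{5}{2} + \frac{a^{2}}{6}$ ($F{\left(a \right)} = - \frac{1}{3} + \frac{a a - 13}{6} = - \frac{1}{3} + \frac{a^{2} - 13}{6} = - \frac{1}{3} + \frac{-13 + a^{2}}{6} = - \frac{1}{3} + \left(- \frac{13}{6} + \frac{a^{2}}{6}\right) = - \frac{5}{2} + \frac{a^{2}}{6}$)
$\frac{-475052 + 94899}{300260 + F{\left(-489 \right)}} = \frac{-475052 + 94899}{300260 - \left(\frac{5}{2} - \frac{\left(-489\right)^{2}}{6}\right)} = - \frac{380153}{300260 + \left(- \frac{5}{2} + \frac{1}{6} \cdot 239121\right)} = - \frac{380153}{300260 + \left(- \frac{5}{2} + \frac{79707}{2}\right)} = - \frac{380153}{300260 + 39851} = - \frac{380153}{340111}$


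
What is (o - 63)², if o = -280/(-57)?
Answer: 10962721/3249 ≈ 3374.2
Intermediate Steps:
o = 280/57 (o = -280*(-1/57) = 280/57 ≈ 4.9123)
(o - 63)² = (280/57 - 63)² = (-3311/57)² = 10962721/3249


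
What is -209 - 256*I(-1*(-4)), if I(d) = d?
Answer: -1233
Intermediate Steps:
-209 - 256*I(-1*(-4)) = -209 - (-256)*(-4) = -209 - 256*4 = -209 - 1024 = -1233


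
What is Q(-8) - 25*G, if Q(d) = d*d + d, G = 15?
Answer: -319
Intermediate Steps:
Q(d) = d + d² (Q(d) = d² + d = d + d²)
Q(-8) - 25*G = -8*(1 - 8) - 25*15 = -8*(-7) - 375 = 56 - 375 = -319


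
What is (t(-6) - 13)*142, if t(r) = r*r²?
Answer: -32518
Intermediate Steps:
t(r) = r³
(t(-6) - 13)*142 = ((-6)³ - 13)*142 = (-216 - 13)*142 = -229*142 = -32518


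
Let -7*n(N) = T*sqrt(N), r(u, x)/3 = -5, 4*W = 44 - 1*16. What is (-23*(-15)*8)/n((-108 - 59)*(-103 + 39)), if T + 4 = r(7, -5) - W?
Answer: 2415*sqrt(167)/4342 ≈ 7.1876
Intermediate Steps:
W = 7 (W = (44 - 1*16)/4 = (44 - 16)/4 = (1/4)*28 = 7)
r(u, x) = -15 (r(u, x) = 3*(-5) = -15)
T = -26 (T = -4 + (-15 - 1*7) = -4 + (-15 - 7) = -4 - 22 = -26)
n(N) = 26*sqrt(N)/7 (n(N) = -(-26)*sqrt(N)/7 = 26*sqrt(N)/7)
(-23*(-15)*8)/n((-108 - 59)*(-103 + 39)) = (-23*(-15)*8)/((26*sqrt((-108 - 59)*(-103 + 39))/7)) = (345*8)/((26*sqrt(-167*(-64))/7)) = 2760/((26*sqrt(10688)/7)) = 2760/((26*(8*sqrt(167))/7)) = 2760/((208*sqrt(167)/7)) = 2760*(7*sqrt(167)/34736) = 2415*sqrt(167)/4342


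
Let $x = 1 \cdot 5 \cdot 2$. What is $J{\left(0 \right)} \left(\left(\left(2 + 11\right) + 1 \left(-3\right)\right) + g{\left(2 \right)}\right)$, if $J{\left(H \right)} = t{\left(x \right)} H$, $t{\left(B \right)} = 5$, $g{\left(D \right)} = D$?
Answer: $0$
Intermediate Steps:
$x = 10$ ($x = 5 \cdot 2 = 10$)
$J{\left(H \right)} = 5 H$
$J{\left(0 \right)} \left(\left(\left(2 + 11\right) + 1 \left(-3\right)\right) + g{\left(2 \right)}\right) = 5 \cdot 0 \left(\left(\left(2 + 11\right) + 1 \left(-3\right)\right) + 2\right) = 0 \left(\left(13 - 3\right) + 2\right) = 0 \left(10 + 2\right) = 0 \cdot 12 = 0$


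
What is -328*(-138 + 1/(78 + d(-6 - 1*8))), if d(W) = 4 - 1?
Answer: 3666056/81 ≈ 45260.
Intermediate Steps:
d(W) = 3
-328*(-138 + 1/(78 + d(-6 - 1*8))) = -328*(-138 + 1/(78 + 3)) = -328*(-138 + 1/81) = -328*(-11177/81) = 3666056/81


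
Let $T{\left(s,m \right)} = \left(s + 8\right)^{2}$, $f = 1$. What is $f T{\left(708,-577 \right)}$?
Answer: $512656$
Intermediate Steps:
$T{\left(s,m \right)} = \left(8 + s\right)^{2}$
$f T{\left(708,-577 \right)} = 1 \left(8 + 708\right)^{2} = 1 \cdot 716^{2} = 1 \cdot 512656 = 512656$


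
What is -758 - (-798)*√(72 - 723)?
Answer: -758 + 798*I*√651 ≈ -758.0 + 20361.0*I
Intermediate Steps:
-758 - (-798)*√(72 - 723) = -758 - (-798)*√(-651) = -758 - (-798)*I*√651 = -758 + 798*I*√651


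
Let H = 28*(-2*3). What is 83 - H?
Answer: 251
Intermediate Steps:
H = -168 (H = 28*(-6) = -168)
83 - H = 83 - 1*(-168) = 83 + 168 = 251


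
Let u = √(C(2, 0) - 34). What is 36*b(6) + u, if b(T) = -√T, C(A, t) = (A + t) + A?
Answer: -36*√6 + I*√30 ≈ -88.182 + 5.4772*I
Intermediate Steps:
C(A, t) = t + 2*A
u = I*√30 (u = √((0 + 2*2) - 34) = √((0 + 4) - 34) = √(4 - 34) = √(-30) = I*√30 ≈ 5.4772*I)
36*b(6) + u = 36*(-√6) + I*√30 = -36*√6 + I*√30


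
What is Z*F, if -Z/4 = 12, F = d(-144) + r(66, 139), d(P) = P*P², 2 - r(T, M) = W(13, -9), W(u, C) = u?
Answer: 143327760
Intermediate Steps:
r(T, M) = -11 (r(T, M) = 2 - 1*13 = 2 - 13 = -11)
d(P) = P³
F = -2985995 (F = (-144)³ - 11 = -2985984 - 11 = -2985995)
Z = -48 (Z = -4*12 = -48)
Z*F = -48*(-2985995) = 143327760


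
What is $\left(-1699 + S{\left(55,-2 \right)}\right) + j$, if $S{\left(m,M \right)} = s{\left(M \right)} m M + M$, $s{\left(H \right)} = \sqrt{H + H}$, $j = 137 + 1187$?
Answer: $-377 - 220 i \approx -377.0 - 220.0 i$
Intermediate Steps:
$j = 1324$
$s{\left(H \right)} = \sqrt{2} \sqrt{H}$ ($s{\left(H \right)} = \sqrt{2 H} = \sqrt{2} \sqrt{H}$)
$S{\left(m,M \right)} = M + m \sqrt{2} M^{\frac{3}{2}}$ ($S{\left(m,M \right)} = \sqrt{2} \sqrt{M} m M + M = m \sqrt{2} \sqrt{M} M + M = m \sqrt{2} M^{\frac{3}{2}} + M = M + m \sqrt{2} M^{\frac{3}{2}}$)
$\left(-1699 + S{\left(55,-2 \right)}\right) + j = \left(-1699 - \left(2 - 55 \sqrt{2} \left(-2\right)^{\frac{3}{2}}\right)\right) + 1324 = \left(-1699 - \left(2 - 55 \sqrt{2} \left(- 2 i \sqrt{2}\right)\right)\right) + 1324 = \left(-1699 - \left(2 + 220 i\right)\right) + 1324 = \left(-1701 - 220 i\right) + 1324 = -377 - 220 i$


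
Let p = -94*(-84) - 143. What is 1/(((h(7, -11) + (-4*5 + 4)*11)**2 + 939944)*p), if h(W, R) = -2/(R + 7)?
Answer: 4/30104720681 ≈ 1.3287e-10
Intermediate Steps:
p = 7753 (p = 7896 - 143 = 7753)
h(W, R) = -2/(7 + R)
1/(((h(7, -11) + (-4*5 + 4)*11)**2 + 939944)*p) = 1/(((-2/(7 - 11) + (-4*5 + 4)*11)**2 + 939944)*7753) = (1/7753)/((-2/(-4) + (-20 + 4)*11)**2 + 939944) = (1/7753)/((-2*(-1/4) - 16*11)**2 + 939944) = (1/7753)/((1/2 - 176)**2 + 939944) = (1/7753)/((-351/2)**2 + 939944) = (1/7753)/(123201/4 + 939944) = (1/7753)/(3882977/4) = (4/3882977)*(1/7753) = 4/30104720681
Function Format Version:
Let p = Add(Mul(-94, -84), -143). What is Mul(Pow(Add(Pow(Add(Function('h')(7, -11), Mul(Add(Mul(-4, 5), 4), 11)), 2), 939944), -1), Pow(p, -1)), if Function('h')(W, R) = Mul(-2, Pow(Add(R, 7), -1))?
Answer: Rational(4, 30104720681) ≈ 1.3287e-10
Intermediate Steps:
p = 7753 (p = Add(7896, -143) = 7753)
Function('h')(W, R) = Mul(-2, Pow(Add(7, R), -1))
Mul(Pow(Add(Pow(Add(Function('h')(7, -11), Mul(Add(Mul(-4, 5), 4), 11)), 2), 939944), -1), Pow(p, -1)) = Mul(Pow(Add(Pow(Add(Mul(-2, Pow(Add(7, -11), -1)), Mul(Add(Mul(-4, 5), 4), 11)), 2), 939944), -1), Pow(7753, -1)) = Mul(Pow(Add(Pow(Add(Mul(-2, Pow(-4, -1)), Mul(Add(-20, 4), 11)), 2), 939944), -1), Rational(1, 7753)) = Mul(Pow(Add(Pow(Add(Mul(-2, Rational(-1, 4)), Mul(-16, 11)), 2), 939944), -1), Rational(1, 7753)) = Mul(Pow(Add(Pow(Add(Rational(1, 2), -176), 2), 939944), -1), Rational(1, 7753)) = Mul(Pow(Add(Pow(Rational(-351, 2), 2), 939944), -1), Rational(1, 7753)) = Mul(Pow(Add(Rational(123201, 4), 939944), -1), Rational(1, 7753)) = Mul(Pow(Rational(3882977, 4), -1), Rational(1, 7753)) = Mul(Rational(4, 3882977), Rational(1, 7753)) = Rational(4, 30104720681)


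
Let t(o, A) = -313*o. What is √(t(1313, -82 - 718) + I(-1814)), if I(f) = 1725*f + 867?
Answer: 2*I*√884813 ≈ 1881.3*I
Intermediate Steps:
I(f) = 867 + 1725*f
√(t(1313, -82 - 718) + I(-1814)) = √(-313*1313 + (867 + 1725*(-1814))) = √(-410969 + (867 - 3129150)) = √(-410969 - 3128283) = √(-3539252) = 2*I*√884813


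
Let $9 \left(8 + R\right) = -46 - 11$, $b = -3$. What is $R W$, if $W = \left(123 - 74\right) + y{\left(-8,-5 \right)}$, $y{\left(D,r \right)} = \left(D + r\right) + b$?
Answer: $-473$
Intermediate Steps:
$R = - \frac{43}{3}$ ($R = -8 + \frac{-46 - 11}{9} = -8 + \frac{1}{9} \left(-57\right) = -8 - \frac{19}{3} = - \frac{43}{3} \approx -14.333$)
$y{\left(D,r \right)} = -3 + D + r$ ($y{\left(D,r \right)} = \left(D + r\right) - 3 = -3 + D + r$)
$W = 33$ ($W = \left(123 - 74\right) - 16 = 49 - 16 = 33$)
$R W = \left(- \frac{43}{3}\right) 33 = -473$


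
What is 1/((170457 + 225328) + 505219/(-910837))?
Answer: 910837/360495116826 ≈ 2.5266e-6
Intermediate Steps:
1/((170457 + 225328) + 505219/(-910837)) = 1/(395785 + 505219*(-1/910837)) = 1/(395785 - 505219/910837) = 1/(360495116826/910837) = 910837/360495116826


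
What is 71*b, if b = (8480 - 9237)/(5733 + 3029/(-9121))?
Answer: -490226387/52287664 ≈ -9.3756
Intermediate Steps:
b = -6904597/52287664 (b = -757/(5733 + 3029*(-1/9121)) = -757/(5733 - 3029/9121) = -757/52287664/9121 = -757*9121/52287664 = -6904597/52287664 ≈ -0.13205)
71*b = 71*(-6904597/52287664) = -490226387/52287664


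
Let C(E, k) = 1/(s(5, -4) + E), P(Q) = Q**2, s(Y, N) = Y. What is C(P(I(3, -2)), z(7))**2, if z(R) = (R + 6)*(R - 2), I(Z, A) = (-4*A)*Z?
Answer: 1/337561 ≈ 2.9624e-6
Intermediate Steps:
I(Z, A) = -4*A*Z
z(R) = (-2 + R)*(6 + R) (z(R) = (6 + R)*(-2 + R) = (-2 + R)*(6 + R))
C(E, k) = 1/(5 + E)
C(P(I(3, -2)), z(7))**2 = (1/(5 + (-4*(-2)*3)**2))**2 = (1/(5 + 24**2))**2 = (1/(5 + 576))**2 = (1/581)**2 = 1/337561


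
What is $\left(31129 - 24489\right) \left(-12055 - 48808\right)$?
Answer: $-404130320$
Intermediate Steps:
$\left(31129 - 24489\right) \left(-12055 - 48808\right) = 6640 \left(-60863\right) = -404130320$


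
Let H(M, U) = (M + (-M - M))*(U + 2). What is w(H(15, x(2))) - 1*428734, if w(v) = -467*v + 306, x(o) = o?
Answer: -400408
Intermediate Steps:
H(M, U) = -M*(2 + U) (H(M, U) = (M - 2*M)*(2 + U) = (-M)*(2 + U) = -M*(2 + U))
w(v) = 306 - 467*v
w(H(15, x(2))) - 1*428734 = (306 - (-467)*15*(2 + 2)) - 1*428734 = (306 - (-467)*15*4) - 428734 = (306 - 467*(-60)) - 428734 = (306 + 28020) - 428734 = 28326 - 428734 = -400408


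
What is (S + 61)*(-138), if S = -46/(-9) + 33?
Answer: -41032/3 ≈ -13677.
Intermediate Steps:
S = 343/9 (S = -46*(-⅑) + 33 = 46/9 + 33 = 343/9 ≈ 38.111)
(S + 61)*(-138) = (343/9 + 61)*(-138) = (892/9)*(-138) = -41032/3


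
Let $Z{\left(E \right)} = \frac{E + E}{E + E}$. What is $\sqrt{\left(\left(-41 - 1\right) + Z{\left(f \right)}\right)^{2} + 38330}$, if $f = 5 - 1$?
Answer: $\sqrt{40011} \approx 200.03$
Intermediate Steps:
$f = 4$
$Z{\left(E \right)} = 1$ ($Z{\left(E \right)} = \frac{2 E}{2 E} = 2 E \frac{1}{2 E} = 1$)
$\sqrt{\left(\left(-41 - 1\right) + Z{\left(f \right)}\right)^{2} + 38330} = \sqrt{\left(\left(-41 - 1\right) + 1\right)^{2} + 38330} = \sqrt{\left(-42 + 1\right)^{2} + 38330} = \sqrt{\left(-41\right)^{2} + 38330} = \sqrt{1681 + 38330} = \sqrt{40011}$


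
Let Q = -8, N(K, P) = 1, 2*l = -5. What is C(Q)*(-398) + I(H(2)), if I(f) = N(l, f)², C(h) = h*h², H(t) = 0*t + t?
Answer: 203777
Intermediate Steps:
l = -5/2 (l = (½)*(-5) = -5/2 ≈ -2.5000)
H(t) = t (H(t) = 0 + t = t)
C(h) = h³
I(f) = 1 (I(f) = 1² = 1)
C(Q)*(-398) + I(H(2)) = (-8)³*(-398) + 1 = -512*(-398) + 1 = 203776 + 1 = 203777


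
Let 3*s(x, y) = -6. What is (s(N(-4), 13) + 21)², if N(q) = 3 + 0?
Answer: 361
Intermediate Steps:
N(q) = 3
s(x, y) = -2 (s(x, y) = (⅓)*(-6) = -2)
(s(N(-4), 13) + 21)² = (-2 + 21)² = 19² = 361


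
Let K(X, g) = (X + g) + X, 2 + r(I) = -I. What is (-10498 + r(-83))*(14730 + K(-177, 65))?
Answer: -150431897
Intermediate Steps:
r(I) = -2 - I
K(X, g) = g + 2*X
(-10498 + r(-83))*(14730 + K(-177, 65)) = (-10498 + (-2 - 1*(-83)))*(14730 + (65 + 2*(-177))) = (-10498 + (-2 + 83))*(14730 + (65 - 354)) = (-10498 + 81)*(14730 - 289) = -10417*14441 = -150431897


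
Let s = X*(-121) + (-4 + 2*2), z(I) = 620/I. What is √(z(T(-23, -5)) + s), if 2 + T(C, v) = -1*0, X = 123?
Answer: I*√15193 ≈ 123.26*I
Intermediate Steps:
T(C, v) = -2 (T(C, v) = -2 - 1*0 = -2 + 0 = -2)
s = -14883 (s = 123*(-121) + (-4 + 2*2) = -14883 + (-4 + 4) = -14883 + 0 = -14883)
√(z(T(-23, -5)) + s) = √(620/(-2) - 14883) = √(620*(-½) - 14883) = √(-310 - 14883) = √(-15193) = I*√15193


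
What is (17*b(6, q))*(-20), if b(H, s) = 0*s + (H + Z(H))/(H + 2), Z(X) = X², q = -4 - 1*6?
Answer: -1785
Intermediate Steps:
q = -10 (q = -4 - 6 = -10)
b(H, s) = (H + H²)/(2 + H) (b(H, s) = 0*s + (H + H²)/(H + 2) = 0 + (H + H²)/(2 + H) = (H + H²)/(2 + H))
(17*b(6, q))*(-20) = (17*(6*(1 + 6)/(2 + 6)))*(-20) = (17*(6*7/8))*(-20) = (17*(6*(⅛)*7))*(-20) = (17*(21/4))*(-20) = (357/4)*(-20) = -1785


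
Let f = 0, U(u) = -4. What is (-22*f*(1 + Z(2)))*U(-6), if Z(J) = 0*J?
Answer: 0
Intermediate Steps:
Z(J) = 0
(-22*f*(1 + Z(2)))*U(-6) = -0*(1 + 0)*(-4) = -0*(-4) = -22*0*(-4) = 0*(-4) = 0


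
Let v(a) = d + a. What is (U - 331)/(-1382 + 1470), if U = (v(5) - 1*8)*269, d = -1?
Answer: -1407/88 ≈ -15.989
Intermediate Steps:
v(a) = -1 + a
U = -1076 (U = ((-1 + 5) - 1*8)*269 = (4 - 8)*269 = -4*269 = -1076)
(U - 331)/(-1382 + 1470) = (-1076 - 331)/(-1382 + 1470) = -1407/88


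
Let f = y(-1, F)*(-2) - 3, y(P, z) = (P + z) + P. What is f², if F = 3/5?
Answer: 1/25 ≈ 0.040000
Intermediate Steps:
F = ⅗ (F = 3*(⅕) = ⅗ ≈ 0.60000)
y(P, z) = z + 2*P
f = -⅕ (f = (⅗ + 2*(-1))*(-2) - 3 = (⅗ - 2)*(-2) - 3 = -7/5*(-2) - 3 = 14/5 - 3 = -⅕ ≈ -0.20000)
f² = (-⅕)² = 1/25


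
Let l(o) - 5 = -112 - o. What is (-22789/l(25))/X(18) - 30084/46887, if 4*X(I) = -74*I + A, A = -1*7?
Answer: -61482809/53122971 ≈ -1.1574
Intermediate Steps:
l(o) = -107 - o (l(o) = 5 + (-112 - o) = -107 - o)
A = -7
X(I) = -7/4 - 37*I/2 (X(I) = (-74*I - 7)/4 = (-7 - 74*I)/4 = -7/4 - 37*I/2)
(-22789/l(25))/X(18) - 30084/46887 = (-22789/(-107 - 1*25))/(-7/4 - 37/2*18) - 30084/46887 = (-22789/(-107 - 25))/(-7/4 - 333) - 30084*1/46887 = (-22789/(-132))/(-1339/4) - 10028/15629 = -22789*(-1/132)*(-4/1339) - 10028/15629 = (22789/132)*(-4/1339) - 10028/15629 = -1753/3399 - 10028/15629 = -61482809/53122971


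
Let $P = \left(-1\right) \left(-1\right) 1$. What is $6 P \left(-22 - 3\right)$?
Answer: $-150$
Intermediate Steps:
$P = 1$ ($P = 1 \cdot 1 = 1$)
$6 P \left(-22 - 3\right) = 6 \cdot 1 \left(-22 - 3\right) = 6 \cdot 1 \left(-25\right) = 6 \left(-25\right) = -150$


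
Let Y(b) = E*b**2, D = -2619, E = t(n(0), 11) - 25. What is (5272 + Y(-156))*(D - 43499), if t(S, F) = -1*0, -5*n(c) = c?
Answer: 27815057104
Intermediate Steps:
n(c) = -c/5
t(S, F) = 0
E = -25 (E = 0 - 25 = -25)
Y(b) = -25*b**2
(5272 + Y(-156))*(D - 43499) = (5272 - 25*(-156)**2)*(-2619 - 43499) = (5272 - 25*24336)*(-46118) = (5272 - 608400)*(-46118) = -603128*(-46118) = 27815057104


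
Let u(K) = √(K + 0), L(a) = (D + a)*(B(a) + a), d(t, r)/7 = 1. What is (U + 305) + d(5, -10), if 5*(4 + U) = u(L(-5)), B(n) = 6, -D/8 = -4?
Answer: 308 + 3*√3/5 ≈ 309.04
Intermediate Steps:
D = 32 (D = -8*(-4) = 32)
d(t, r) = 7 (d(t, r) = 7*1 = 7)
L(a) = (6 + a)*(32 + a) (L(a) = (32 + a)*(6 + a) = (6 + a)*(32 + a))
u(K) = √K
U = -4 + 3*√3/5 (U = -4 + √(192 + (-5)² + 38*(-5))/5 = -4 + √(192 + 25 - 190)/5 = -4 + √27/5 = -4 + (3*√3)/5 = -4 + 3*√3/5 ≈ -2.9608)
(U + 305) + d(5, -10) = ((-4 + 3*√3/5) + 305) + 7 = (301 + 3*√3/5) + 7 = 308 + 3*√3/5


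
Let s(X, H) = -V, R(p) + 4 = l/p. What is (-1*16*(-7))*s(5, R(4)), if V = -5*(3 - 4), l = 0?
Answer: -560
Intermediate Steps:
V = 5 (V = -5*(-1) = 5)
R(p) = -4 (R(p) = -4 + 0/p = -4 + 0 = -4)
s(X, H) = -5 (s(X, H) = -1*5 = -5)
(-1*16*(-7))*s(5, R(4)) = (-1*16*(-7))*(-5) = -16*(-7)*(-5) = 112*(-5) = -560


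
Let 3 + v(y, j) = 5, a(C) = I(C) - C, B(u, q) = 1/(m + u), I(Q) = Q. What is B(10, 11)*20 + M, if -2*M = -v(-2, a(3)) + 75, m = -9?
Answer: -33/2 ≈ -16.500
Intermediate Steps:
B(u, q) = 1/(-9 + u)
a(C) = 0 (a(C) = C - C = 0)
v(y, j) = 2 (v(y, j) = -3 + 5 = 2)
M = -73/2 (M = -(-1*2 + 75)/2 = -(-2 + 75)/2 = -½*73 = -73/2 ≈ -36.500)
B(10, 11)*20 + M = 20/(-9 + 10) - 73/2 = 20/1 - 73/2 = 1*20 - 73/2 = 20 - 73/2 = -33/2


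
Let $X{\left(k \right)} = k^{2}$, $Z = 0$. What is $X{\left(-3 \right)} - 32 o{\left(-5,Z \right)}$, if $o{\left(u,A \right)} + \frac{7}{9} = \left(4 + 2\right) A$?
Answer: $\frac{305}{9} \approx 33.889$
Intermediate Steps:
$o{\left(u,A \right)} = - \frac{7}{9} + 6 A$ ($o{\left(u,A \right)} = - \frac{7}{9} + \left(4 + 2\right) A = - \frac{7}{9} + 6 A$)
$X{\left(-3 \right)} - 32 o{\left(-5,Z \right)} = \left(-3\right)^{2} - 32 \left(- \frac{7}{9} + 6 \cdot 0\right) = 9 - 32 \left(- \frac{7}{9} + 0\right) = 9 - - \frac{224}{9} = 9 + \frac{224}{9} = \frac{305}{9}$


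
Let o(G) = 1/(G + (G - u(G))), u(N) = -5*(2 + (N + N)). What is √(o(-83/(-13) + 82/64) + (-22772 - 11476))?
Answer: 4*I*√240824266139/10607 ≈ 185.06*I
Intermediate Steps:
u(N) = -10 - 10*N (u(N) = -5*(2 + 2*N) = -10 - 10*N)
o(G) = 1/(10 + 12*G) (o(G) = 1/(G + (G - (-10 - 10*G))) = 1/(G + (G + (10 + 10*G))) = 1/(G + (10 + 11*G)) = 1/(10 + 12*G))
√(o(-83/(-13) + 82/64) + (-22772 - 11476)) = √(1/(2*(5 + 6*(-83/(-13) + 82/64))) + (-22772 - 11476)) = √(1/(2*(5 + 6*(-83*(-1/13) + 82*(1/64)))) - 34248) = √(1/(2*(5 + 6*(83/13 + 41/32))) - 34248) = √(1/(2*(5 + 6*(3189/416))) - 34248) = √(1/(2*(5 + 9567/208)) - 34248) = √(1/(2*(10607/208)) - 34248) = √((½)*(208/10607) - 34248) = √(104/10607 - 34248) = √(-363268432/10607) = 4*I*√240824266139/10607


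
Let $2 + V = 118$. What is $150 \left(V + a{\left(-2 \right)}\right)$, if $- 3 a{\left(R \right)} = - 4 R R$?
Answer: $18200$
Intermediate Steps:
$V = 116$ ($V = -2 + 118 = 116$)
$a{\left(R \right)} = \frac{4 R^{2}}{3}$ ($a{\left(R \right)} = - \frac{- 4 R R}{3} = - \frac{\left(-4\right) R^{2}}{3} = \frac{4 R^{2}}{3}$)
$150 \left(V + a{\left(-2 \right)}\right) = 150 \left(116 + \frac{4 \left(-2\right)^{2}}{3}\right) = 150 \left(116 + \frac{4}{3} \cdot 4\right) = 150 \left(116 + \frac{16}{3}\right) = 150 \cdot \frac{364}{3} = 18200$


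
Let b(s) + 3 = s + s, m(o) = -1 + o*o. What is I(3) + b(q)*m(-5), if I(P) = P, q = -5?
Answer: -309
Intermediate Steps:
m(o) = -1 + o**2
b(s) = -3 + 2*s (b(s) = -3 + (s + s) = -3 + 2*s)
I(3) + b(q)*m(-5) = 3 + (-3 + 2*(-5))*(-1 + (-5)**2) = 3 + (-3 - 10)*(-1 + 25) = 3 - 13*24 = 3 - 312 = -309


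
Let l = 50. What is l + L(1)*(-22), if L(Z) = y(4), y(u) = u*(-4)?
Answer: 402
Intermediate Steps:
y(u) = -4*u
L(Z) = -16 (L(Z) = -4*4 = -16)
l + L(1)*(-22) = 50 - 16*(-22) = 50 + 352 = 402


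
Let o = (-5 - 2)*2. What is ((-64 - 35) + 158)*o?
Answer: -826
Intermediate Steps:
o = -14 (o = -7*2 = -14)
((-64 - 35) + 158)*o = ((-64 - 35) + 158)*(-14) = (-99 + 158)*(-14) = 59*(-14) = -826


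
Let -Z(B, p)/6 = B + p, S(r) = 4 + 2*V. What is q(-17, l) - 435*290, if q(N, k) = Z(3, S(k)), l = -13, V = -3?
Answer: -126156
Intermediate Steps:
S(r) = -2 (S(r) = 4 + 2*(-3) = 4 - 6 = -2)
Z(B, p) = -6*B - 6*p (Z(B, p) = -6*(B + p) = -6*B - 6*p)
q(N, k) = -6 (q(N, k) = -6*3 - 6*(-2) = -18 + 12 = -6)
q(-17, l) - 435*290 = -6 - 435*290 = -6 - 126150 = -126156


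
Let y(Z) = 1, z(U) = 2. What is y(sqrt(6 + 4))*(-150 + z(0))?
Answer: -148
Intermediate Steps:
y(sqrt(6 + 4))*(-150 + z(0)) = 1*(-150 + 2) = 1*(-148) = -148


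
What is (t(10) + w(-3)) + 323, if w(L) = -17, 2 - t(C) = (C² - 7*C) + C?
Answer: 268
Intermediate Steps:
t(C) = 2 - C² + 6*C (t(C) = 2 - ((C² - 7*C) + C) = 2 - (C² - 6*C) = 2 + (-C² + 6*C) = 2 - C² + 6*C)
(t(10) + w(-3)) + 323 = ((2 - 1*10² + 6*10) - 17) + 323 = ((2 - 1*100 + 60) - 17) + 323 = ((2 - 100 + 60) - 17) + 323 = (-38 - 17) + 323 = -55 + 323 = 268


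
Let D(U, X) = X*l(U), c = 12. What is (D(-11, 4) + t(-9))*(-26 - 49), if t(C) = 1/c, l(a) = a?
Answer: 13175/4 ≈ 3293.8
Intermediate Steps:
t(C) = 1/12
D(U, X) = U*X (D(U, X) = X*U = U*X)
(D(-11, 4) + t(-9))*(-26 - 49) = (-11*4 + 1/12)*(-26 - 49) = (-44 + 1/12)*(-75) = -527/12*(-75) = 13175/4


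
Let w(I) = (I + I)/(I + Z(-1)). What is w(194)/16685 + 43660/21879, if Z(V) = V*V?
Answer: 3642553168/1825255575 ≈ 1.9956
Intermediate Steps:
Z(V) = V²
w(I) = 2*I/(1 + I) (w(I) = (I + I)/(I + (-1)²) = (2*I)/(I + 1) = (2*I)/(1 + I) = 2*I/(1 + I))
w(194)/16685 + 43660/21879 = (2*194/(1 + 194))/16685 + 43660/21879 = (2*194/195)*(1/16685) + 43660*(1/21879) = (2*194*(1/195))*(1/16685) + 43660/21879 = (388/195)*(1/16685) + 43660/21879 = 388/3253575 + 43660/21879 = 3642553168/1825255575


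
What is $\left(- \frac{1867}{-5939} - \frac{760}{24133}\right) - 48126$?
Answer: $- \frac{6897661095091}{143325887} \approx -48126.0$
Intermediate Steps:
$\left(- \frac{1867}{-5939} - \frac{760}{24133}\right) - 48126 = \left(\left(-1867\right) \left(- \frac{1}{5939}\right) - \frac{760}{24133}\right) - 48126 = \left(\frac{1867}{5939} - \frac{760}{24133}\right) - 48126 = \frac{40542671}{143325887} - 48126 = - \frac{6897661095091}{143325887}$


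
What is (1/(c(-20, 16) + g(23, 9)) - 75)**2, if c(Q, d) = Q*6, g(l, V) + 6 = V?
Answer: 77018176/13689 ≈ 5626.3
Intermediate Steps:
g(l, V) = -6 + V
c(Q, d) = 6*Q
(1/(c(-20, 16) + g(23, 9)) - 75)**2 = (1/(6*(-20) + (-6 + 9)) - 75)**2 = (1/(-120 + 3) - 75)**2 = (1/(-117) - 75)**2 = (-1/117 - 75)**2 = (-8776/117)**2 = 77018176/13689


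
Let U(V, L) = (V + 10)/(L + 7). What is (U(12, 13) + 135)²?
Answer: 1852321/100 ≈ 18523.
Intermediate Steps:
U(V, L) = (10 + V)/(7 + L)
(U(12, 13) + 135)² = ((10 + 12)/(7 + 13) + 135)² = (22/20 + 135)² = ((1/20)*22 + 135)² = (11/10 + 135)² = (1361/10)² = 1852321/100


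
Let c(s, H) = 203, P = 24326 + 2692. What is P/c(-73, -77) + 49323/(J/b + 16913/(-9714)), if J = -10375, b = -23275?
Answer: -90234503117172/2378082679 ≈ -37944.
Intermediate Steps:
P = 27018
P/c(-73, -77) + 49323/(J/b + 16913/(-9714)) = 27018/203 + 49323/(-10375/(-23275) + 16913/(-9714)) = 27018*(1/203) + 49323/(-10375*(-1/23275) + 16913*(-1/9714)) = 27018/203 + 49323/(415/931 - 16913/9714) = 27018/203 + 49323/(-11714693/9043734) = 27018/203 + 49323*(-9043734/11714693) = 27018/203 - 446064092082/11714693 = -90234503117172/2378082679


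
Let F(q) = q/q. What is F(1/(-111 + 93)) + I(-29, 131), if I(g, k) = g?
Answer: -28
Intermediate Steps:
F(q) = 1
F(1/(-111 + 93)) + I(-29, 131) = 1 - 29 = -28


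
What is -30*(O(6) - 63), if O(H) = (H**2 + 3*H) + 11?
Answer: -60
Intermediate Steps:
O(H) = 11 + H**2 + 3*H
-30*(O(6) - 63) = -30*((11 + 6**2 + 3*6) - 63) = -30*((11 + 36 + 18) - 63) = -30*(65 - 63) = -30*2 = -60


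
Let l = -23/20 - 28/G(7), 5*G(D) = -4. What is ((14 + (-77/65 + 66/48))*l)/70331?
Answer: 4995583/731442400 ≈ 0.0068298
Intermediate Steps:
G(D) = -⅘ (G(D) = (⅕)*(-4) = -⅘)
l = 677/20 (l = -23/20 - 28/(-⅘) = -23*1/20 - 28*(-5/4) = -23/20 + 35 = 677/20 ≈ 33.850)
((14 + (-77/65 + 66/48))*l)/70331 = ((14 + (-77/65 + 66/48))*(677/20))/70331 = ((14 + (-77*1/65 + 66*(1/48)))*(677/20))*(1/70331) = ((14 + (-77/65 + 11/8))*(677/20))*(1/70331) = ((14 + 99/520)*(677/20))*(1/70331) = ((7379/520)*(677/20))*(1/70331) = (4995583/10400)*(1/70331) = 4995583/731442400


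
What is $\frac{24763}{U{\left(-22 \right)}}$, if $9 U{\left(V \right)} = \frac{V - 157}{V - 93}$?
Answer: $\frac{25629705}{179} \approx 1.4318 \cdot 10^{5}$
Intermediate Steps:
$U{\left(V \right)} = \frac{-157 + V}{9 \left(-93 + V\right)}$ ($U{\left(V \right)} = \frac{\left(V - 157\right) \frac{1}{V - 93}}{9} = \frac{\left(-157 + V\right) \frac{1}{-93 + V}}{9} = \frac{\frac{1}{-93 + V} \left(-157 + V\right)}{9} = \frac{-157 + V}{9 \left(-93 + V\right)}$)
$\frac{24763}{U{\left(-22 \right)}} = \frac{24763}{\frac{1}{9} \frac{1}{-93 - 22} \left(-157 - 22\right)} = \frac{24763}{\frac{1}{9} \frac{1}{-115} \left(-179\right)} = \frac{24763}{\frac{1}{9} \left(- \frac{1}{115}\right) \left(-179\right)} = \frac{24763}{\frac{179}{1035}} = 24763 \cdot \frac{1035}{179} = \frac{25629705}{179}$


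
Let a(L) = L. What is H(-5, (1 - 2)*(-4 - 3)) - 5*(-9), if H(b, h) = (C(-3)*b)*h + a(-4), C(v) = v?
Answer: 146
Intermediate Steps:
H(b, h) = -4 - 3*b*h (H(b, h) = (-3*b)*h - 4 = -3*b*h - 4 = -4 - 3*b*h)
H(-5, (1 - 2)*(-4 - 3)) - 5*(-9) = (-4 - 3*(-5)*(1 - 2)*(-4 - 3)) - 5*(-9) = (-4 - 3*(-5)*(-1*(-7))) + 45 = (-4 - 3*(-5)*7) + 45 = (-4 + 105) + 45 = 101 + 45 = 146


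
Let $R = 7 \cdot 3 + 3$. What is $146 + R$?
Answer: $170$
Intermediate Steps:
$R = 24$ ($R = 21 + 3 = 24$)
$146 + R = 146 + 24 = 170$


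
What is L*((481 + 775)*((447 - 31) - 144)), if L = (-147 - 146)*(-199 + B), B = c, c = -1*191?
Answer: 39038288640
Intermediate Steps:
c = -191
B = -191
L = 114270 (L = (-147 - 146)*(-199 - 191) = -293*(-390) = 114270)
L*((481 + 775)*((447 - 31) - 144)) = 114270*((481 + 775)*((447 - 31) - 144)) = 114270*(1256*(416 - 144)) = 114270*(1256*272) = 114270*341632 = 39038288640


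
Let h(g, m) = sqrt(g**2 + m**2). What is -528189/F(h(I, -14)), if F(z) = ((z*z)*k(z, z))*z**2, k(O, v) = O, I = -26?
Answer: -528189*sqrt(218)/331527424 ≈ -0.023523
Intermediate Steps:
F(z) = z**5 (F(z) = ((z*z)*z)*z**2 = (z**2*z)*z**2 = z**3*z**2 = z**5)
-528189/F(h(I, -14)) = -528189/((-26)**2 + (-14)**2)**(5/2) = -528189/(676 + 196)**(5/2) = -528189*sqrt(218)/331527424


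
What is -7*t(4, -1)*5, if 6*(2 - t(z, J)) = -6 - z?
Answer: -385/3 ≈ -128.33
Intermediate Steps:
t(z, J) = 3 + z/6 (t(z, J) = 2 - (-6 - z)/6 = 2 + (1 + z/6) = 3 + z/6)
-7*t(4, -1)*5 = -7*(3 + (⅙)*4)*5 = -7*(3 + ⅔)*5 = -7*11/3*5 = -77/3*5 = -385/3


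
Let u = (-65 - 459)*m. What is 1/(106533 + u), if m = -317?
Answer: 1/272641 ≈ 3.6678e-6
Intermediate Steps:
u = 166108 (u = (-65 - 459)*(-317) = -524*(-317) = 166108)
1/(106533 + u) = 1/(106533 + 166108) = 1/272641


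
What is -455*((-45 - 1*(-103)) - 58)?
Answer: 0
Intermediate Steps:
-455*((-45 - 1*(-103)) - 58) = -455*((-45 + 103) - 58) = -455*(58 - 58) = -455*0 = 0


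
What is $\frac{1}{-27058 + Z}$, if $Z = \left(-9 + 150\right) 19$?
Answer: $- \frac{1}{24379} \approx -4.1019 \cdot 10^{-5}$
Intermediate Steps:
$Z = 2679$ ($Z = 141 \cdot 19 = 2679$)
$\frac{1}{-27058 + Z} = \frac{1}{-27058 + 2679} = \frac{1}{-24379} = - \frac{1}{24379}$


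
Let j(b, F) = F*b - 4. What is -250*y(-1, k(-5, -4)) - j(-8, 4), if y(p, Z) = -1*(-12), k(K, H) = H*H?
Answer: -2964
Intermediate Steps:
j(b, F) = -4 + F*b
k(K, H) = H**2
y(p, Z) = 12
-250*y(-1, k(-5, -4)) - j(-8, 4) = -250*12 - (-4 + 4*(-8)) = -3000 - (-4 - 32) = -3000 - 1*(-36) = -3000 + 36 = -2964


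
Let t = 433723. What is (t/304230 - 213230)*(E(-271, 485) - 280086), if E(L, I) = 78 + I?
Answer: 18132804927142571/304230 ≈ 5.9602e+10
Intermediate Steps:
(t/304230 - 213230)*(E(-271, 485) - 280086) = (433723/304230 - 213230)*((78 + 485) - 280086) = (433723*(1/304230) - 213230)*(563 - 280086) = (433723/304230 - 213230)*(-279523) = -64870529177/304230*(-279523) = 18132804927142571/304230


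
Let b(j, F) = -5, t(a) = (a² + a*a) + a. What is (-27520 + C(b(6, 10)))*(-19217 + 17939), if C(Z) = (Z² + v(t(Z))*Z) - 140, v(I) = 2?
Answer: 35330310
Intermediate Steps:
t(a) = a + 2*a² (t(a) = (a² + a²) + a = 2*a² + a = a + 2*a²)
C(Z) = -140 + Z² + 2*Z (C(Z) = (Z² + 2*Z) - 140 = -140 + Z² + 2*Z)
(-27520 + C(b(6, 10)))*(-19217 + 17939) = (-27520 + (-140 + (-5)² + 2*(-5)))*(-19217 + 17939) = (-27520 + (-140 + 25 - 10))*(-1278) = (-27520 - 125)*(-1278) = -27645*(-1278) = 35330310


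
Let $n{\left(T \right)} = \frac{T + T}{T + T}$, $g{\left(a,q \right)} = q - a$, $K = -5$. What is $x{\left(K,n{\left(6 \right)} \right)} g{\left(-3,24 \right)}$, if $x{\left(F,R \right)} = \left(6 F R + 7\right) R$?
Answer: $-621$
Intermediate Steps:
$n{\left(T \right)} = 1$ ($n{\left(T \right)} = \frac{2 T}{2 T} = 2 T \frac{1}{2 T} = 1$)
$x{\left(F,R \right)} = R \left(7 + 6 F R\right)$ ($x{\left(F,R \right)} = \left(6 F R + 7\right) R = \left(7 + 6 F R\right) R = R \left(7 + 6 F R\right)$)
$x{\left(K,n{\left(6 \right)} \right)} g{\left(-3,24 \right)} = 1 \left(7 + 6 \left(-5\right) 1\right) \left(24 - -3\right) = 1 \left(7 - 30\right) \left(24 + 3\right) = 1 \left(-23\right) 27 = \left(-23\right) 27 = -621$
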